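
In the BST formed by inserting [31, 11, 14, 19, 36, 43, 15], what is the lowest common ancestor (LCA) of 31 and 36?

Tree insertion order: [31, 11, 14, 19, 36, 43, 15]
Tree (level-order array): [31, 11, 36, None, 14, None, 43, None, 19, None, None, 15]
In a BST, the LCA of p=31, q=36 is the first node v on the
root-to-leaf path with p <= v <= q (go left if both < v, right if both > v).
Walk from root:
  at 31: 31 <= 31 <= 36, this is the LCA
LCA = 31


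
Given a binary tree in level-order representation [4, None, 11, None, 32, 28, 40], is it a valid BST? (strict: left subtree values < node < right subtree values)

Level-order array: [4, None, 11, None, 32, 28, 40]
Validate using subtree bounds (lo, hi): at each node, require lo < value < hi,
then recurse left with hi=value and right with lo=value.
Preorder trace (stopping at first violation):
  at node 4 with bounds (-inf, +inf): OK
  at node 11 with bounds (4, +inf): OK
  at node 32 with bounds (11, +inf): OK
  at node 28 with bounds (11, 32): OK
  at node 40 with bounds (32, +inf): OK
No violation found at any node.
Result: Valid BST


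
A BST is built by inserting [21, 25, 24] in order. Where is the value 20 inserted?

Starting tree (level order): [21, None, 25, 24]
Insertion path: 21
Result: insert 20 as left child of 21
Final tree (level order): [21, 20, 25, None, None, 24]


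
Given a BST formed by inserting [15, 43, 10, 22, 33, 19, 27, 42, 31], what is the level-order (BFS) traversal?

Tree insertion order: [15, 43, 10, 22, 33, 19, 27, 42, 31]
Tree (level-order array): [15, 10, 43, None, None, 22, None, 19, 33, None, None, 27, 42, None, 31]
BFS from the root, enqueuing left then right child of each popped node:
  queue [15] -> pop 15, enqueue [10, 43], visited so far: [15]
  queue [10, 43] -> pop 10, enqueue [none], visited so far: [15, 10]
  queue [43] -> pop 43, enqueue [22], visited so far: [15, 10, 43]
  queue [22] -> pop 22, enqueue [19, 33], visited so far: [15, 10, 43, 22]
  queue [19, 33] -> pop 19, enqueue [none], visited so far: [15, 10, 43, 22, 19]
  queue [33] -> pop 33, enqueue [27, 42], visited so far: [15, 10, 43, 22, 19, 33]
  queue [27, 42] -> pop 27, enqueue [31], visited so far: [15, 10, 43, 22, 19, 33, 27]
  queue [42, 31] -> pop 42, enqueue [none], visited so far: [15, 10, 43, 22, 19, 33, 27, 42]
  queue [31] -> pop 31, enqueue [none], visited so far: [15, 10, 43, 22, 19, 33, 27, 42, 31]
Result: [15, 10, 43, 22, 19, 33, 27, 42, 31]


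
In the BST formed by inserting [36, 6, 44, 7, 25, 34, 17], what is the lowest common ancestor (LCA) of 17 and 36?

Tree insertion order: [36, 6, 44, 7, 25, 34, 17]
Tree (level-order array): [36, 6, 44, None, 7, None, None, None, 25, 17, 34]
In a BST, the LCA of p=17, q=36 is the first node v on the
root-to-leaf path with p <= v <= q (go left if both < v, right if both > v).
Walk from root:
  at 36: 17 <= 36 <= 36, this is the LCA
LCA = 36


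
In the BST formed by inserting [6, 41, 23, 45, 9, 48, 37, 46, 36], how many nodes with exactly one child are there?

Tree built from: [6, 41, 23, 45, 9, 48, 37, 46, 36]
Tree (level-order array): [6, None, 41, 23, 45, 9, 37, None, 48, None, None, 36, None, 46]
Rule: These are nodes with exactly 1 non-null child.
Per-node child counts:
  node 6: 1 child(ren)
  node 41: 2 child(ren)
  node 23: 2 child(ren)
  node 9: 0 child(ren)
  node 37: 1 child(ren)
  node 36: 0 child(ren)
  node 45: 1 child(ren)
  node 48: 1 child(ren)
  node 46: 0 child(ren)
Matching nodes: [6, 37, 45, 48]
Count of nodes with exactly one child: 4


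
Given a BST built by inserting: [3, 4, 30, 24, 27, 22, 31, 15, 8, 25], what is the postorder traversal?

Tree insertion order: [3, 4, 30, 24, 27, 22, 31, 15, 8, 25]
Tree (level-order array): [3, None, 4, None, 30, 24, 31, 22, 27, None, None, 15, None, 25, None, 8]
Postorder traversal: [8, 15, 22, 25, 27, 24, 31, 30, 4, 3]


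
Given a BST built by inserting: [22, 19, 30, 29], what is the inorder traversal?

Tree insertion order: [22, 19, 30, 29]
Tree (level-order array): [22, 19, 30, None, None, 29]
Inorder traversal: [19, 22, 29, 30]


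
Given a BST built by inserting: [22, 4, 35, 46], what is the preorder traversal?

Tree insertion order: [22, 4, 35, 46]
Tree (level-order array): [22, 4, 35, None, None, None, 46]
Preorder traversal: [22, 4, 35, 46]


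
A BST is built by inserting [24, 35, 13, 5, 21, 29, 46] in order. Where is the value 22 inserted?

Starting tree (level order): [24, 13, 35, 5, 21, 29, 46]
Insertion path: 24 -> 13 -> 21
Result: insert 22 as right child of 21
Final tree (level order): [24, 13, 35, 5, 21, 29, 46, None, None, None, 22]


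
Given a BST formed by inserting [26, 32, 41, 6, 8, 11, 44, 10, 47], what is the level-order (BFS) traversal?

Tree insertion order: [26, 32, 41, 6, 8, 11, 44, 10, 47]
Tree (level-order array): [26, 6, 32, None, 8, None, 41, None, 11, None, 44, 10, None, None, 47]
BFS from the root, enqueuing left then right child of each popped node:
  queue [26] -> pop 26, enqueue [6, 32], visited so far: [26]
  queue [6, 32] -> pop 6, enqueue [8], visited so far: [26, 6]
  queue [32, 8] -> pop 32, enqueue [41], visited so far: [26, 6, 32]
  queue [8, 41] -> pop 8, enqueue [11], visited so far: [26, 6, 32, 8]
  queue [41, 11] -> pop 41, enqueue [44], visited so far: [26, 6, 32, 8, 41]
  queue [11, 44] -> pop 11, enqueue [10], visited so far: [26, 6, 32, 8, 41, 11]
  queue [44, 10] -> pop 44, enqueue [47], visited so far: [26, 6, 32, 8, 41, 11, 44]
  queue [10, 47] -> pop 10, enqueue [none], visited so far: [26, 6, 32, 8, 41, 11, 44, 10]
  queue [47] -> pop 47, enqueue [none], visited so far: [26, 6, 32, 8, 41, 11, 44, 10, 47]
Result: [26, 6, 32, 8, 41, 11, 44, 10, 47]


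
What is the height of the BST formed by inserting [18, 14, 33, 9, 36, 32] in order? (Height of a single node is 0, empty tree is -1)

Insertion order: [18, 14, 33, 9, 36, 32]
Tree (level-order array): [18, 14, 33, 9, None, 32, 36]
Compute height bottom-up (empty subtree = -1):
  height(9) = 1 + max(-1, -1) = 0
  height(14) = 1 + max(0, -1) = 1
  height(32) = 1 + max(-1, -1) = 0
  height(36) = 1 + max(-1, -1) = 0
  height(33) = 1 + max(0, 0) = 1
  height(18) = 1 + max(1, 1) = 2
Height = 2


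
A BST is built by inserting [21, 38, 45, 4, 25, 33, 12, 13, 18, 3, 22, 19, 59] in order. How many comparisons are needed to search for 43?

Search path for 43: 21 -> 38 -> 45
Found: False
Comparisons: 3


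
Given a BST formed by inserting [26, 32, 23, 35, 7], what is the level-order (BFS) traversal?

Tree insertion order: [26, 32, 23, 35, 7]
Tree (level-order array): [26, 23, 32, 7, None, None, 35]
BFS from the root, enqueuing left then right child of each popped node:
  queue [26] -> pop 26, enqueue [23, 32], visited so far: [26]
  queue [23, 32] -> pop 23, enqueue [7], visited so far: [26, 23]
  queue [32, 7] -> pop 32, enqueue [35], visited so far: [26, 23, 32]
  queue [7, 35] -> pop 7, enqueue [none], visited so far: [26, 23, 32, 7]
  queue [35] -> pop 35, enqueue [none], visited so far: [26, 23, 32, 7, 35]
Result: [26, 23, 32, 7, 35]


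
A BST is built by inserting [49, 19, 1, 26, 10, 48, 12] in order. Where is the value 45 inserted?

Starting tree (level order): [49, 19, None, 1, 26, None, 10, None, 48, None, 12]
Insertion path: 49 -> 19 -> 26 -> 48
Result: insert 45 as left child of 48
Final tree (level order): [49, 19, None, 1, 26, None, 10, None, 48, None, 12, 45]


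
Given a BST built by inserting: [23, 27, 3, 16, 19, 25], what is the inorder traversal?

Tree insertion order: [23, 27, 3, 16, 19, 25]
Tree (level-order array): [23, 3, 27, None, 16, 25, None, None, 19]
Inorder traversal: [3, 16, 19, 23, 25, 27]


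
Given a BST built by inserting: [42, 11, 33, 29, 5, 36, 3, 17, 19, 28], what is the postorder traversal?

Tree insertion order: [42, 11, 33, 29, 5, 36, 3, 17, 19, 28]
Tree (level-order array): [42, 11, None, 5, 33, 3, None, 29, 36, None, None, 17, None, None, None, None, 19, None, 28]
Postorder traversal: [3, 5, 28, 19, 17, 29, 36, 33, 11, 42]


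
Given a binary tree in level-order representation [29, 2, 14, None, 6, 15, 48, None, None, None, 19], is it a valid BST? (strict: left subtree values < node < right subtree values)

Level-order array: [29, 2, 14, None, 6, 15, 48, None, None, None, 19]
Validate using subtree bounds (lo, hi): at each node, require lo < value < hi,
then recurse left with hi=value and right with lo=value.
Preorder trace (stopping at first violation):
  at node 29 with bounds (-inf, +inf): OK
  at node 2 with bounds (-inf, 29): OK
  at node 6 with bounds (2, 29): OK
  at node 14 with bounds (29, +inf): VIOLATION
Node 14 violates its bound: not (29 < 14 < +inf).
Result: Not a valid BST


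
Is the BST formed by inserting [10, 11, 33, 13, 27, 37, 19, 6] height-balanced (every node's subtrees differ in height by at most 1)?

Tree (level-order array): [10, 6, 11, None, None, None, 33, 13, 37, None, 27, None, None, 19]
Definition: a tree is height-balanced if, at every node, |h(left) - h(right)| <= 1 (empty subtree has height -1).
Bottom-up per-node check:
  node 6: h_left=-1, h_right=-1, diff=0 [OK], height=0
  node 19: h_left=-1, h_right=-1, diff=0 [OK], height=0
  node 27: h_left=0, h_right=-1, diff=1 [OK], height=1
  node 13: h_left=-1, h_right=1, diff=2 [FAIL (|-1-1|=2 > 1)], height=2
  node 37: h_left=-1, h_right=-1, diff=0 [OK], height=0
  node 33: h_left=2, h_right=0, diff=2 [FAIL (|2-0|=2 > 1)], height=3
  node 11: h_left=-1, h_right=3, diff=4 [FAIL (|-1-3|=4 > 1)], height=4
  node 10: h_left=0, h_right=4, diff=4 [FAIL (|0-4|=4 > 1)], height=5
Node 13 violates the condition: |-1 - 1| = 2 > 1.
Result: Not balanced


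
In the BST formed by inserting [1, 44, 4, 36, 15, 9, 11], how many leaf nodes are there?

Tree built from: [1, 44, 4, 36, 15, 9, 11]
Tree (level-order array): [1, None, 44, 4, None, None, 36, 15, None, 9, None, None, 11]
Rule: A leaf has 0 children.
Per-node child counts:
  node 1: 1 child(ren)
  node 44: 1 child(ren)
  node 4: 1 child(ren)
  node 36: 1 child(ren)
  node 15: 1 child(ren)
  node 9: 1 child(ren)
  node 11: 0 child(ren)
Matching nodes: [11]
Count of leaf nodes: 1


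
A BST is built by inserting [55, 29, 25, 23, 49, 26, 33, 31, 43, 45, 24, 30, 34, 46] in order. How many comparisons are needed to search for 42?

Search path for 42: 55 -> 29 -> 49 -> 33 -> 43 -> 34
Found: False
Comparisons: 6


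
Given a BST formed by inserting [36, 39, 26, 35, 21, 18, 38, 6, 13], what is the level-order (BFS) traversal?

Tree insertion order: [36, 39, 26, 35, 21, 18, 38, 6, 13]
Tree (level-order array): [36, 26, 39, 21, 35, 38, None, 18, None, None, None, None, None, 6, None, None, 13]
BFS from the root, enqueuing left then right child of each popped node:
  queue [36] -> pop 36, enqueue [26, 39], visited so far: [36]
  queue [26, 39] -> pop 26, enqueue [21, 35], visited so far: [36, 26]
  queue [39, 21, 35] -> pop 39, enqueue [38], visited so far: [36, 26, 39]
  queue [21, 35, 38] -> pop 21, enqueue [18], visited so far: [36, 26, 39, 21]
  queue [35, 38, 18] -> pop 35, enqueue [none], visited so far: [36, 26, 39, 21, 35]
  queue [38, 18] -> pop 38, enqueue [none], visited so far: [36, 26, 39, 21, 35, 38]
  queue [18] -> pop 18, enqueue [6], visited so far: [36, 26, 39, 21, 35, 38, 18]
  queue [6] -> pop 6, enqueue [13], visited so far: [36, 26, 39, 21, 35, 38, 18, 6]
  queue [13] -> pop 13, enqueue [none], visited so far: [36, 26, 39, 21, 35, 38, 18, 6, 13]
Result: [36, 26, 39, 21, 35, 38, 18, 6, 13]


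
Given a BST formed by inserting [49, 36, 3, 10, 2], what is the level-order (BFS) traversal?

Tree insertion order: [49, 36, 3, 10, 2]
Tree (level-order array): [49, 36, None, 3, None, 2, 10]
BFS from the root, enqueuing left then right child of each popped node:
  queue [49] -> pop 49, enqueue [36], visited so far: [49]
  queue [36] -> pop 36, enqueue [3], visited so far: [49, 36]
  queue [3] -> pop 3, enqueue [2, 10], visited so far: [49, 36, 3]
  queue [2, 10] -> pop 2, enqueue [none], visited so far: [49, 36, 3, 2]
  queue [10] -> pop 10, enqueue [none], visited so far: [49, 36, 3, 2, 10]
Result: [49, 36, 3, 2, 10]


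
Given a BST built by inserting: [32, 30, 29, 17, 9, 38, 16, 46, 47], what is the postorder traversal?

Tree insertion order: [32, 30, 29, 17, 9, 38, 16, 46, 47]
Tree (level-order array): [32, 30, 38, 29, None, None, 46, 17, None, None, 47, 9, None, None, None, None, 16]
Postorder traversal: [16, 9, 17, 29, 30, 47, 46, 38, 32]


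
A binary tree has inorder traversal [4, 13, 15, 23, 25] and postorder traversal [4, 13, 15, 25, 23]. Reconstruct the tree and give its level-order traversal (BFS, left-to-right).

Inorder:   [4, 13, 15, 23, 25]
Postorder: [4, 13, 15, 25, 23]
Algorithm: postorder visits root last, so walk postorder right-to-left;
each value is the root of the current inorder slice — split it at that
value, recurse on the right subtree first, then the left.
Recursive splits:
  root=23; inorder splits into left=[4, 13, 15], right=[25]
  root=25; inorder splits into left=[], right=[]
  root=15; inorder splits into left=[4, 13], right=[]
  root=13; inorder splits into left=[4], right=[]
  root=4; inorder splits into left=[], right=[]
Reconstructed level-order: [23, 15, 25, 13, 4]


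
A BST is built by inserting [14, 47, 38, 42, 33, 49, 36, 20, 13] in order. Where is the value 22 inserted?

Starting tree (level order): [14, 13, 47, None, None, 38, 49, 33, 42, None, None, 20, 36]
Insertion path: 14 -> 47 -> 38 -> 33 -> 20
Result: insert 22 as right child of 20
Final tree (level order): [14, 13, 47, None, None, 38, 49, 33, 42, None, None, 20, 36, None, None, None, 22]


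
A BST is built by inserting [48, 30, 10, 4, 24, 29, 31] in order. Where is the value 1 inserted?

Starting tree (level order): [48, 30, None, 10, 31, 4, 24, None, None, None, None, None, 29]
Insertion path: 48 -> 30 -> 10 -> 4
Result: insert 1 as left child of 4
Final tree (level order): [48, 30, None, 10, 31, 4, 24, None, None, 1, None, None, 29]


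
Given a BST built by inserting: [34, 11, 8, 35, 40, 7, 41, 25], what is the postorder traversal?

Tree insertion order: [34, 11, 8, 35, 40, 7, 41, 25]
Tree (level-order array): [34, 11, 35, 8, 25, None, 40, 7, None, None, None, None, 41]
Postorder traversal: [7, 8, 25, 11, 41, 40, 35, 34]


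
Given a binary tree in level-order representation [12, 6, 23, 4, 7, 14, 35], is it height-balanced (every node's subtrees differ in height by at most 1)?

Tree (level-order array): [12, 6, 23, 4, 7, 14, 35]
Definition: a tree is height-balanced if, at every node, |h(left) - h(right)| <= 1 (empty subtree has height -1).
Bottom-up per-node check:
  node 4: h_left=-1, h_right=-1, diff=0 [OK], height=0
  node 7: h_left=-1, h_right=-1, diff=0 [OK], height=0
  node 6: h_left=0, h_right=0, diff=0 [OK], height=1
  node 14: h_left=-1, h_right=-1, diff=0 [OK], height=0
  node 35: h_left=-1, h_right=-1, diff=0 [OK], height=0
  node 23: h_left=0, h_right=0, diff=0 [OK], height=1
  node 12: h_left=1, h_right=1, diff=0 [OK], height=2
All nodes satisfy the balance condition.
Result: Balanced


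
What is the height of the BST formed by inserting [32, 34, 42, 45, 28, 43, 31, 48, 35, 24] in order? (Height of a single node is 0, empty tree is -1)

Insertion order: [32, 34, 42, 45, 28, 43, 31, 48, 35, 24]
Tree (level-order array): [32, 28, 34, 24, 31, None, 42, None, None, None, None, 35, 45, None, None, 43, 48]
Compute height bottom-up (empty subtree = -1):
  height(24) = 1 + max(-1, -1) = 0
  height(31) = 1 + max(-1, -1) = 0
  height(28) = 1 + max(0, 0) = 1
  height(35) = 1 + max(-1, -1) = 0
  height(43) = 1 + max(-1, -1) = 0
  height(48) = 1 + max(-1, -1) = 0
  height(45) = 1 + max(0, 0) = 1
  height(42) = 1 + max(0, 1) = 2
  height(34) = 1 + max(-1, 2) = 3
  height(32) = 1 + max(1, 3) = 4
Height = 4


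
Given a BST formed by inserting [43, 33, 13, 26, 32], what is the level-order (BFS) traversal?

Tree insertion order: [43, 33, 13, 26, 32]
Tree (level-order array): [43, 33, None, 13, None, None, 26, None, 32]
BFS from the root, enqueuing left then right child of each popped node:
  queue [43] -> pop 43, enqueue [33], visited so far: [43]
  queue [33] -> pop 33, enqueue [13], visited so far: [43, 33]
  queue [13] -> pop 13, enqueue [26], visited so far: [43, 33, 13]
  queue [26] -> pop 26, enqueue [32], visited so far: [43, 33, 13, 26]
  queue [32] -> pop 32, enqueue [none], visited so far: [43, 33, 13, 26, 32]
Result: [43, 33, 13, 26, 32]


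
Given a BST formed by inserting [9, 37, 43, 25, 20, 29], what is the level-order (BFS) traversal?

Tree insertion order: [9, 37, 43, 25, 20, 29]
Tree (level-order array): [9, None, 37, 25, 43, 20, 29]
BFS from the root, enqueuing left then right child of each popped node:
  queue [9] -> pop 9, enqueue [37], visited so far: [9]
  queue [37] -> pop 37, enqueue [25, 43], visited so far: [9, 37]
  queue [25, 43] -> pop 25, enqueue [20, 29], visited so far: [9, 37, 25]
  queue [43, 20, 29] -> pop 43, enqueue [none], visited so far: [9, 37, 25, 43]
  queue [20, 29] -> pop 20, enqueue [none], visited so far: [9, 37, 25, 43, 20]
  queue [29] -> pop 29, enqueue [none], visited so far: [9, 37, 25, 43, 20, 29]
Result: [9, 37, 25, 43, 20, 29]


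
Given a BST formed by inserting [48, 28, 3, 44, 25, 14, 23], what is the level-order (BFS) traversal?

Tree insertion order: [48, 28, 3, 44, 25, 14, 23]
Tree (level-order array): [48, 28, None, 3, 44, None, 25, None, None, 14, None, None, 23]
BFS from the root, enqueuing left then right child of each popped node:
  queue [48] -> pop 48, enqueue [28], visited so far: [48]
  queue [28] -> pop 28, enqueue [3, 44], visited so far: [48, 28]
  queue [3, 44] -> pop 3, enqueue [25], visited so far: [48, 28, 3]
  queue [44, 25] -> pop 44, enqueue [none], visited so far: [48, 28, 3, 44]
  queue [25] -> pop 25, enqueue [14], visited so far: [48, 28, 3, 44, 25]
  queue [14] -> pop 14, enqueue [23], visited so far: [48, 28, 3, 44, 25, 14]
  queue [23] -> pop 23, enqueue [none], visited so far: [48, 28, 3, 44, 25, 14, 23]
Result: [48, 28, 3, 44, 25, 14, 23]


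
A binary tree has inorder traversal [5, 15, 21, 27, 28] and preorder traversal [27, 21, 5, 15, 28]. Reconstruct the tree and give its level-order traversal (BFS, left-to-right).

Inorder:  [5, 15, 21, 27, 28]
Preorder: [27, 21, 5, 15, 28]
Algorithm: preorder visits root first, so consume preorder in order;
for each root, split the current inorder slice at that value into
left-subtree inorder and right-subtree inorder, then recurse.
Recursive splits:
  root=27; inorder splits into left=[5, 15, 21], right=[28]
  root=21; inorder splits into left=[5, 15], right=[]
  root=5; inorder splits into left=[], right=[15]
  root=15; inorder splits into left=[], right=[]
  root=28; inorder splits into left=[], right=[]
Reconstructed level-order: [27, 21, 28, 5, 15]


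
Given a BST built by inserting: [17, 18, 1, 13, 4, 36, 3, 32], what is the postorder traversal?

Tree insertion order: [17, 18, 1, 13, 4, 36, 3, 32]
Tree (level-order array): [17, 1, 18, None, 13, None, 36, 4, None, 32, None, 3]
Postorder traversal: [3, 4, 13, 1, 32, 36, 18, 17]


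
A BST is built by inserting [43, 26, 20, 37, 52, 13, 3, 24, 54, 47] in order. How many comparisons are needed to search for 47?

Search path for 47: 43 -> 52 -> 47
Found: True
Comparisons: 3


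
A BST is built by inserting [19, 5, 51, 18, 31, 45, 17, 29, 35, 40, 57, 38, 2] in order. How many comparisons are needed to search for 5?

Search path for 5: 19 -> 5
Found: True
Comparisons: 2


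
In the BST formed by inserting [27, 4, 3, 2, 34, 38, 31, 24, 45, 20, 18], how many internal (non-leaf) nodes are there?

Tree built from: [27, 4, 3, 2, 34, 38, 31, 24, 45, 20, 18]
Tree (level-order array): [27, 4, 34, 3, 24, 31, 38, 2, None, 20, None, None, None, None, 45, None, None, 18]
Rule: An internal node has at least one child.
Per-node child counts:
  node 27: 2 child(ren)
  node 4: 2 child(ren)
  node 3: 1 child(ren)
  node 2: 0 child(ren)
  node 24: 1 child(ren)
  node 20: 1 child(ren)
  node 18: 0 child(ren)
  node 34: 2 child(ren)
  node 31: 0 child(ren)
  node 38: 1 child(ren)
  node 45: 0 child(ren)
Matching nodes: [27, 4, 3, 24, 20, 34, 38]
Count of internal (non-leaf) nodes: 7


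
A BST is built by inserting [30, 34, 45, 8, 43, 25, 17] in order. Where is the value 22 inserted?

Starting tree (level order): [30, 8, 34, None, 25, None, 45, 17, None, 43]
Insertion path: 30 -> 8 -> 25 -> 17
Result: insert 22 as right child of 17
Final tree (level order): [30, 8, 34, None, 25, None, 45, 17, None, 43, None, None, 22]


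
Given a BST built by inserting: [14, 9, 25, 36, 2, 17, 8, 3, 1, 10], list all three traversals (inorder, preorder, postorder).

Tree insertion order: [14, 9, 25, 36, 2, 17, 8, 3, 1, 10]
Tree (level-order array): [14, 9, 25, 2, 10, 17, 36, 1, 8, None, None, None, None, None, None, None, None, 3]
Inorder (L, root, R): [1, 2, 3, 8, 9, 10, 14, 17, 25, 36]
Preorder (root, L, R): [14, 9, 2, 1, 8, 3, 10, 25, 17, 36]
Postorder (L, R, root): [1, 3, 8, 2, 10, 9, 17, 36, 25, 14]


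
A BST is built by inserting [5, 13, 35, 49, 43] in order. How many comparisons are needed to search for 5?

Search path for 5: 5
Found: True
Comparisons: 1


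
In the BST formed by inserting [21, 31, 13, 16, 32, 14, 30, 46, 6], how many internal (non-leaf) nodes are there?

Tree built from: [21, 31, 13, 16, 32, 14, 30, 46, 6]
Tree (level-order array): [21, 13, 31, 6, 16, 30, 32, None, None, 14, None, None, None, None, 46]
Rule: An internal node has at least one child.
Per-node child counts:
  node 21: 2 child(ren)
  node 13: 2 child(ren)
  node 6: 0 child(ren)
  node 16: 1 child(ren)
  node 14: 0 child(ren)
  node 31: 2 child(ren)
  node 30: 0 child(ren)
  node 32: 1 child(ren)
  node 46: 0 child(ren)
Matching nodes: [21, 13, 16, 31, 32]
Count of internal (non-leaf) nodes: 5


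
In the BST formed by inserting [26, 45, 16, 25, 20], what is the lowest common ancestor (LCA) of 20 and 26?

Tree insertion order: [26, 45, 16, 25, 20]
Tree (level-order array): [26, 16, 45, None, 25, None, None, 20]
In a BST, the LCA of p=20, q=26 is the first node v on the
root-to-leaf path with p <= v <= q (go left if both < v, right if both > v).
Walk from root:
  at 26: 20 <= 26 <= 26, this is the LCA
LCA = 26


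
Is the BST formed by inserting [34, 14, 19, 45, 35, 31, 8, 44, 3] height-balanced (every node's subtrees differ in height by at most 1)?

Tree (level-order array): [34, 14, 45, 8, 19, 35, None, 3, None, None, 31, None, 44]
Definition: a tree is height-balanced if, at every node, |h(left) - h(right)| <= 1 (empty subtree has height -1).
Bottom-up per-node check:
  node 3: h_left=-1, h_right=-1, diff=0 [OK], height=0
  node 8: h_left=0, h_right=-1, diff=1 [OK], height=1
  node 31: h_left=-1, h_right=-1, diff=0 [OK], height=0
  node 19: h_left=-1, h_right=0, diff=1 [OK], height=1
  node 14: h_left=1, h_right=1, diff=0 [OK], height=2
  node 44: h_left=-1, h_right=-1, diff=0 [OK], height=0
  node 35: h_left=-1, h_right=0, diff=1 [OK], height=1
  node 45: h_left=1, h_right=-1, diff=2 [FAIL (|1--1|=2 > 1)], height=2
  node 34: h_left=2, h_right=2, diff=0 [OK], height=3
Node 45 violates the condition: |1 - -1| = 2 > 1.
Result: Not balanced


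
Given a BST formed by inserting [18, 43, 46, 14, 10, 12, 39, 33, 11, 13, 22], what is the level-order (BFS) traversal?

Tree insertion order: [18, 43, 46, 14, 10, 12, 39, 33, 11, 13, 22]
Tree (level-order array): [18, 14, 43, 10, None, 39, 46, None, 12, 33, None, None, None, 11, 13, 22]
BFS from the root, enqueuing left then right child of each popped node:
  queue [18] -> pop 18, enqueue [14, 43], visited so far: [18]
  queue [14, 43] -> pop 14, enqueue [10], visited so far: [18, 14]
  queue [43, 10] -> pop 43, enqueue [39, 46], visited so far: [18, 14, 43]
  queue [10, 39, 46] -> pop 10, enqueue [12], visited so far: [18, 14, 43, 10]
  queue [39, 46, 12] -> pop 39, enqueue [33], visited so far: [18, 14, 43, 10, 39]
  queue [46, 12, 33] -> pop 46, enqueue [none], visited so far: [18, 14, 43, 10, 39, 46]
  queue [12, 33] -> pop 12, enqueue [11, 13], visited so far: [18, 14, 43, 10, 39, 46, 12]
  queue [33, 11, 13] -> pop 33, enqueue [22], visited so far: [18, 14, 43, 10, 39, 46, 12, 33]
  queue [11, 13, 22] -> pop 11, enqueue [none], visited so far: [18, 14, 43, 10, 39, 46, 12, 33, 11]
  queue [13, 22] -> pop 13, enqueue [none], visited so far: [18, 14, 43, 10, 39, 46, 12, 33, 11, 13]
  queue [22] -> pop 22, enqueue [none], visited so far: [18, 14, 43, 10, 39, 46, 12, 33, 11, 13, 22]
Result: [18, 14, 43, 10, 39, 46, 12, 33, 11, 13, 22]


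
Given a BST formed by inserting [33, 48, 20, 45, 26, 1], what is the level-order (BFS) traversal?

Tree insertion order: [33, 48, 20, 45, 26, 1]
Tree (level-order array): [33, 20, 48, 1, 26, 45]
BFS from the root, enqueuing left then right child of each popped node:
  queue [33] -> pop 33, enqueue [20, 48], visited so far: [33]
  queue [20, 48] -> pop 20, enqueue [1, 26], visited so far: [33, 20]
  queue [48, 1, 26] -> pop 48, enqueue [45], visited so far: [33, 20, 48]
  queue [1, 26, 45] -> pop 1, enqueue [none], visited so far: [33, 20, 48, 1]
  queue [26, 45] -> pop 26, enqueue [none], visited so far: [33, 20, 48, 1, 26]
  queue [45] -> pop 45, enqueue [none], visited so far: [33, 20, 48, 1, 26, 45]
Result: [33, 20, 48, 1, 26, 45]


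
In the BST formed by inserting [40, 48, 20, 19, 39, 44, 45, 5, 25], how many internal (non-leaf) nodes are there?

Tree built from: [40, 48, 20, 19, 39, 44, 45, 5, 25]
Tree (level-order array): [40, 20, 48, 19, 39, 44, None, 5, None, 25, None, None, 45]
Rule: An internal node has at least one child.
Per-node child counts:
  node 40: 2 child(ren)
  node 20: 2 child(ren)
  node 19: 1 child(ren)
  node 5: 0 child(ren)
  node 39: 1 child(ren)
  node 25: 0 child(ren)
  node 48: 1 child(ren)
  node 44: 1 child(ren)
  node 45: 0 child(ren)
Matching nodes: [40, 20, 19, 39, 48, 44]
Count of internal (non-leaf) nodes: 6


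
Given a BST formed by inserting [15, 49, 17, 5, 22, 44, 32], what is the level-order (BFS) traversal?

Tree insertion order: [15, 49, 17, 5, 22, 44, 32]
Tree (level-order array): [15, 5, 49, None, None, 17, None, None, 22, None, 44, 32]
BFS from the root, enqueuing left then right child of each popped node:
  queue [15] -> pop 15, enqueue [5, 49], visited so far: [15]
  queue [5, 49] -> pop 5, enqueue [none], visited so far: [15, 5]
  queue [49] -> pop 49, enqueue [17], visited so far: [15, 5, 49]
  queue [17] -> pop 17, enqueue [22], visited so far: [15, 5, 49, 17]
  queue [22] -> pop 22, enqueue [44], visited so far: [15, 5, 49, 17, 22]
  queue [44] -> pop 44, enqueue [32], visited so far: [15, 5, 49, 17, 22, 44]
  queue [32] -> pop 32, enqueue [none], visited so far: [15, 5, 49, 17, 22, 44, 32]
Result: [15, 5, 49, 17, 22, 44, 32]


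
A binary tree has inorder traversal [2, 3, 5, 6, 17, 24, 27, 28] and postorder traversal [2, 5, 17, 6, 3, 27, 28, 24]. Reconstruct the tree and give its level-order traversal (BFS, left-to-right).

Inorder:   [2, 3, 5, 6, 17, 24, 27, 28]
Postorder: [2, 5, 17, 6, 3, 27, 28, 24]
Algorithm: postorder visits root last, so walk postorder right-to-left;
each value is the root of the current inorder slice — split it at that
value, recurse on the right subtree first, then the left.
Recursive splits:
  root=24; inorder splits into left=[2, 3, 5, 6, 17], right=[27, 28]
  root=28; inorder splits into left=[27], right=[]
  root=27; inorder splits into left=[], right=[]
  root=3; inorder splits into left=[2], right=[5, 6, 17]
  root=6; inorder splits into left=[5], right=[17]
  root=17; inorder splits into left=[], right=[]
  root=5; inorder splits into left=[], right=[]
  root=2; inorder splits into left=[], right=[]
Reconstructed level-order: [24, 3, 28, 2, 6, 27, 5, 17]


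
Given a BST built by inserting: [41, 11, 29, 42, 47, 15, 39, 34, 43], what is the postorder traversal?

Tree insertion order: [41, 11, 29, 42, 47, 15, 39, 34, 43]
Tree (level-order array): [41, 11, 42, None, 29, None, 47, 15, 39, 43, None, None, None, 34]
Postorder traversal: [15, 34, 39, 29, 11, 43, 47, 42, 41]


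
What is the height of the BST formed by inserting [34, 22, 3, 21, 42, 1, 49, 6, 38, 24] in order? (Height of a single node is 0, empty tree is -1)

Insertion order: [34, 22, 3, 21, 42, 1, 49, 6, 38, 24]
Tree (level-order array): [34, 22, 42, 3, 24, 38, 49, 1, 21, None, None, None, None, None, None, None, None, 6]
Compute height bottom-up (empty subtree = -1):
  height(1) = 1 + max(-1, -1) = 0
  height(6) = 1 + max(-1, -1) = 0
  height(21) = 1 + max(0, -1) = 1
  height(3) = 1 + max(0, 1) = 2
  height(24) = 1 + max(-1, -1) = 0
  height(22) = 1 + max(2, 0) = 3
  height(38) = 1 + max(-1, -1) = 0
  height(49) = 1 + max(-1, -1) = 0
  height(42) = 1 + max(0, 0) = 1
  height(34) = 1 + max(3, 1) = 4
Height = 4


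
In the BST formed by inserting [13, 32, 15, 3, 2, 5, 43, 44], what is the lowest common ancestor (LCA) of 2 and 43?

Tree insertion order: [13, 32, 15, 3, 2, 5, 43, 44]
Tree (level-order array): [13, 3, 32, 2, 5, 15, 43, None, None, None, None, None, None, None, 44]
In a BST, the LCA of p=2, q=43 is the first node v on the
root-to-leaf path with p <= v <= q (go left if both < v, right if both > v).
Walk from root:
  at 13: 2 <= 13 <= 43, this is the LCA
LCA = 13


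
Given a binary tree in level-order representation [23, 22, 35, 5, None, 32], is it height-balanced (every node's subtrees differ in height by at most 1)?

Tree (level-order array): [23, 22, 35, 5, None, 32]
Definition: a tree is height-balanced if, at every node, |h(left) - h(right)| <= 1 (empty subtree has height -1).
Bottom-up per-node check:
  node 5: h_left=-1, h_right=-1, diff=0 [OK], height=0
  node 22: h_left=0, h_right=-1, diff=1 [OK], height=1
  node 32: h_left=-1, h_right=-1, diff=0 [OK], height=0
  node 35: h_left=0, h_right=-1, diff=1 [OK], height=1
  node 23: h_left=1, h_right=1, diff=0 [OK], height=2
All nodes satisfy the balance condition.
Result: Balanced


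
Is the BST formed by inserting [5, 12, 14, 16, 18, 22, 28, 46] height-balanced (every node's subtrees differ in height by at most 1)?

Tree (level-order array): [5, None, 12, None, 14, None, 16, None, 18, None, 22, None, 28, None, 46]
Definition: a tree is height-balanced if, at every node, |h(left) - h(right)| <= 1 (empty subtree has height -1).
Bottom-up per-node check:
  node 46: h_left=-1, h_right=-1, diff=0 [OK], height=0
  node 28: h_left=-1, h_right=0, diff=1 [OK], height=1
  node 22: h_left=-1, h_right=1, diff=2 [FAIL (|-1-1|=2 > 1)], height=2
  node 18: h_left=-1, h_right=2, diff=3 [FAIL (|-1-2|=3 > 1)], height=3
  node 16: h_left=-1, h_right=3, diff=4 [FAIL (|-1-3|=4 > 1)], height=4
  node 14: h_left=-1, h_right=4, diff=5 [FAIL (|-1-4|=5 > 1)], height=5
  node 12: h_left=-1, h_right=5, diff=6 [FAIL (|-1-5|=6 > 1)], height=6
  node 5: h_left=-1, h_right=6, diff=7 [FAIL (|-1-6|=7 > 1)], height=7
Node 22 violates the condition: |-1 - 1| = 2 > 1.
Result: Not balanced


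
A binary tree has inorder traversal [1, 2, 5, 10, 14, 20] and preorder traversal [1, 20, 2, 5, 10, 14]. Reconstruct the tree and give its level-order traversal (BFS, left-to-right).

Inorder:  [1, 2, 5, 10, 14, 20]
Preorder: [1, 20, 2, 5, 10, 14]
Algorithm: preorder visits root first, so consume preorder in order;
for each root, split the current inorder slice at that value into
left-subtree inorder and right-subtree inorder, then recurse.
Recursive splits:
  root=1; inorder splits into left=[], right=[2, 5, 10, 14, 20]
  root=20; inorder splits into left=[2, 5, 10, 14], right=[]
  root=2; inorder splits into left=[], right=[5, 10, 14]
  root=5; inorder splits into left=[], right=[10, 14]
  root=10; inorder splits into left=[], right=[14]
  root=14; inorder splits into left=[], right=[]
Reconstructed level-order: [1, 20, 2, 5, 10, 14]


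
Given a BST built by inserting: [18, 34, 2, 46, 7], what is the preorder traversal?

Tree insertion order: [18, 34, 2, 46, 7]
Tree (level-order array): [18, 2, 34, None, 7, None, 46]
Preorder traversal: [18, 2, 7, 34, 46]


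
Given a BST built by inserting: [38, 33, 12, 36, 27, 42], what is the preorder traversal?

Tree insertion order: [38, 33, 12, 36, 27, 42]
Tree (level-order array): [38, 33, 42, 12, 36, None, None, None, 27]
Preorder traversal: [38, 33, 12, 27, 36, 42]


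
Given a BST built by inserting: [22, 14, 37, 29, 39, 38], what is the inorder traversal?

Tree insertion order: [22, 14, 37, 29, 39, 38]
Tree (level-order array): [22, 14, 37, None, None, 29, 39, None, None, 38]
Inorder traversal: [14, 22, 29, 37, 38, 39]


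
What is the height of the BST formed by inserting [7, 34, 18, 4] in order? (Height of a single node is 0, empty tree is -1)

Insertion order: [7, 34, 18, 4]
Tree (level-order array): [7, 4, 34, None, None, 18]
Compute height bottom-up (empty subtree = -1):
  height(4) = 1 + max(-1, -1) = 0
  height(18) = 1 + max(-1, -1) = 0
  height(34) = 1 + max(0, -1) = 1
  height(7) = 1 + max(0, 1) = 2
Height = 2


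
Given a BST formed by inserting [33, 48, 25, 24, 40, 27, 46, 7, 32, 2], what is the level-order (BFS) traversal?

Tree insertion order: [33, 48, 25, 24, 40, 27, 46, 7, 32, 2]
Tree (level-order array): [33, 25, 48, 24, 27, 40, None, 7, None, None, 32, None, 46, 2]
BFS from the root, enqueuing left then right child of each popped node:
  queue [33] -> pop 33, enqueue [25, 48], visited so far: [33]
  queue [25, 48] -> pop 25, enqueue [24, 27], visited so far: [33, 25]
  queue [48, 24, 27] -> pop 48, enqueue [40], visited so far: [33, 25, 48]
  queue [24, 27, 40] -> pop 24, enqueue [7], visited so far: [33, 25, 48, 24]
  queue [27, 40, 7] -> pop 27, enqueue [32], visited so far: [33, 25, 48, 24, 27]
  queue [40, 7, 32] -> pop 40, enqueue [46], visited so far: [33, 25, 48, 24, 27, 40]
  queue [7, 32, 46] -> pop 7, enqueue [2], visited so far: [33, 25, 48, 24, 27, 40, 7]
  queue [32, 46, 2] -> pop 32, enqueue [none], visited so far: [33, 25, 48, 24, 27, 40, 7, 32]
  queue [46, 2] -> pop 46, enqueue [none], visited so far: [33, 25, 48, 24, 27, 40, 7, 32, 46]
  queue [2] -> pop 2, enqueue [none], visited so far: [33, 25, 48, 24, 27, 40, 7, 32, 46, 2]
Result: [33, 25, 48, 24, 27, 40, 7, 32, 46, 2]


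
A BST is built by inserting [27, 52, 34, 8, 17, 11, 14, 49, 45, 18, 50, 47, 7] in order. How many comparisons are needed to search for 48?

Search path for 48: 27 -> 52 -> 34 -> 49 -> 45 -> 47
Found: False
Comparisons: 6


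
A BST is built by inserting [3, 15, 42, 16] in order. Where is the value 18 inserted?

Starting tree (level order): [3, None, 15, None, 42, 16]
Insertion path: 3 -> 15 -> 42 -> 16
Result: insert 18 as right child of 16
Final tree (level order): [3, None, 15, None, 42, 16, None, None, 18]


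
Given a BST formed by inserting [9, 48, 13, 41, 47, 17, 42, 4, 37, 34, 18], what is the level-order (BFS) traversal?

Tree insertion order: [9, 48, 13, 41, 47, 17, 42, 4, 37, 34, 18]
Tree (level-order array): [9, 4, 48, None, None, 13, None, None, 41, 17, 47, None, 37, 42, None, 34, None, None, None, 18]
BFS from the root, enqueuing left then right child of each popped node:
  queue [9] -> pop 9, enqueue [4, 48], visited so far: [9]
  queue [4, 48] -> pop 4, enqueue [none], visited so far: [9, 4]
  queue [48] -> pop 48, enqueue [13], visited so far: [9, 4, 48]
  queue [13] -> pop 13, enqueue [41], visited so far: [9, 4, 48, 13]
  queue [41] -> pop 41, enqueue [17, 47], visited so far: [9, 4, 48, 13, 41]
  queue [17, 47] -> pop 17, enqueue [37], visited so far: [9, 4, 48, 13, 41, 17]
  queue [47, 37] -> pop 47, enqueue [42], visited so far: [9, 4, 48, 13, 41, 17, 47]
  queue [37, 42] -> pop 37, enqueue [34], visited so far: [9, 4, 48, 13, 41, 17, 47, 37]
  queue [42, 34] -> pop 42, enqueue [none], visited so far: [9, 4, 48, 13, 41, 17, 47, 37, 42]
  queue [34] -> pop 34, enqueue [18], visited so far: [9, 4, 48, 13, 41, 17, 47, 37, 42, 34]
  queue [18] -> pop 18, enqueue [none], visited so far: [9, 4, 48, 13, 41, 17, 47, 37, 42, 34, 18]
Result: [9, 4, 48, 13, 41, 17, 47, 37, 42, 34, 18]


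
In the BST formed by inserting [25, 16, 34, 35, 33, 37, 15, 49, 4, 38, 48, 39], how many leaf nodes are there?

Tree built from: [25, 16, 34, 35, 33, 37, 15, 49, 4, 38, 48, 39]
Tree (level-order array): [25, 16, 34, 15, None, 33, 35, 4, None, None, None, None, 37, None, None, None, 49, 38, None, None, 48, 39]
Rule: A leaf has 0 children.
Per-node child counts:
  node 25: 2 child(ren)
  node 16: 1 child(ren)
  node 15: 1 child(ren)
  node 4: 0 child(ren)
  node 34: 2 child(ren)
  node 33: 0 child(ren)
  node 35: 1 child(ren)
  node 37: 1 child(ren)
  node 49: 1 child(ren)
  node 38: 1 child(ren)
  node 48: 1 child(ren)
  node 39: 0 child(ren)
Matching nodes: [4, 33, 39]
Count of leaf nodes: 3


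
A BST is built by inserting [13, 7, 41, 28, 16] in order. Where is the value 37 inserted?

Starting tree (level order): [13, 7, 41, None, None, 28, None, 16]
Insertion path: 13 -> 41 -> 28
Result: insert 37 as right child of 28
Final tree (level order): [13, 7, 41, None, None, 28, None, 16, 37]


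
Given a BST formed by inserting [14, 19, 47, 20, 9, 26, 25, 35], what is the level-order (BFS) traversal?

Tree insertion order: [14, 19, 47, 20, 9, 26, 25, 35]
Tree (level-order array): [14, 9, 19, None, None, None, 47, 20, None, None, 26, 25, 35]
BFS from the root, enqueuing left then right child of each popped node:
  queue [14] -> pop 14, enqueue [9, 19], visited so far: [14]
  queue [9, 19] -> pop 9, enqueue [none], visited so far: [14, 9]
  queue [19] -> pop 19, enqueue [47], visited so far: [14, 9, 19]
  queue [47] -> pop 47, enqueue [20], visited so far: [14, 9, 19, 47]
  queue [20] -> pop 20, enqueue [26], visited so far: [14, 9, 19, 47, 20]
  queue [26] -> pop 26, enqueue [25, 35], visited so far: [14, 9, 19, 47, 20, 26]
  queue [25, 35] -> pop 25, enqueue [none], visited so far: [14, 9, 19, 47, 20, 26, 25]
  queue [35] -> pop 35, enqueue [none], visited so far: [14, 9, 19, 47, 20, 26, 25, 35]
Result: [14, 9, 19, 47, 20, 26, 25, 35]


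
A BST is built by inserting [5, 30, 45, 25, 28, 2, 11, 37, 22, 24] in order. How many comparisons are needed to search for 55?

Search path for 55: 5 -> 30 -> 45
Found: False
Comparisons: 3


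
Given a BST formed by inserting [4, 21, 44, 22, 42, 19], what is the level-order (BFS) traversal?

Tree insertion order: [4, 21, 44, 22, 42, 19]
Tree (level-order array): [4, None, 21, 19, 44, None, None, 22, None, None, 42]
BFS from the root, enqueuing left then right child of each popped node:
  queue [4] -> pop 4, enqueue [21], visited so far: [4]
  queue [21] -> pop 21, enqueue [19, 44], visited so far: [4, 21]
  queue [19, 44] -> pop 19, enqueue [none], visited so far: [4, 21, 19]
  queue [44] -> pop 44, enqueue [22], visited so far: [4, 21, 19, 44]
  queue [22] -> pop 22, enqueue [42], visited so far: [4, 21, 19, 44, 22]
  queue [42] -> pop 42, enqueue [none], visited so far: [4, 21, 19, 44, 22, 42]
Result: [4, 21, 19, 44, 22, 42]


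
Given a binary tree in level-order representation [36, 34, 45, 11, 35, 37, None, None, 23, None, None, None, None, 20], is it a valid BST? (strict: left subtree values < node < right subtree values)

Level-order array: [36, 34, 45, 11, 35, 37, None, None, 23, None, None, None, None, 20]
Validate using subtree bounds (lo, hi): at each node, require lo < value < hi,
then recurse left with hi=value and right with lo=value.
Preorder trace (stopping at first violation):
  at node 36 with bounds (-inf, +inf): OK
  at node 34 with bounds (-inf, 36): OK
  at node 11 with bounds (-inf, 34): OK
  at node 23 with bounds (11, 34): OK
  at node 20 with bounds (11, 23): OK
  at node 35 with bounds (34, 36): OK
  at node 45 with bounds (36, +inf): OK
  at node 37 with bounds (36, 45): OK
No violation found at any node.
Result: Valid BST


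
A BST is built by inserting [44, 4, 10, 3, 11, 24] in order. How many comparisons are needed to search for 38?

Search path for 38: 44 -> 4 -> 10 -> 11 -> 24
Found: False
Comparisons: 5


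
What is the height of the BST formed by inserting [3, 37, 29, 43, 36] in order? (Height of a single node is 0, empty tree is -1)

Insertion order: [3, 37, 29, 43, 36]
Tree (level-order array): [3, None, 37, 29, 43, None, 36]
Compute height bottom-up (empty subtree = -1):
  height(36) = 1 + max(-1, -1) = 0
  height(29) = 1 + max(-1, 0) = 1
  height(43) = 1 + max(-1, -1) = 0
  height(37) = 1 + max(1, 0) = 2
  height(3) = 1 + max(-1, 2) = 3
Height = 3
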